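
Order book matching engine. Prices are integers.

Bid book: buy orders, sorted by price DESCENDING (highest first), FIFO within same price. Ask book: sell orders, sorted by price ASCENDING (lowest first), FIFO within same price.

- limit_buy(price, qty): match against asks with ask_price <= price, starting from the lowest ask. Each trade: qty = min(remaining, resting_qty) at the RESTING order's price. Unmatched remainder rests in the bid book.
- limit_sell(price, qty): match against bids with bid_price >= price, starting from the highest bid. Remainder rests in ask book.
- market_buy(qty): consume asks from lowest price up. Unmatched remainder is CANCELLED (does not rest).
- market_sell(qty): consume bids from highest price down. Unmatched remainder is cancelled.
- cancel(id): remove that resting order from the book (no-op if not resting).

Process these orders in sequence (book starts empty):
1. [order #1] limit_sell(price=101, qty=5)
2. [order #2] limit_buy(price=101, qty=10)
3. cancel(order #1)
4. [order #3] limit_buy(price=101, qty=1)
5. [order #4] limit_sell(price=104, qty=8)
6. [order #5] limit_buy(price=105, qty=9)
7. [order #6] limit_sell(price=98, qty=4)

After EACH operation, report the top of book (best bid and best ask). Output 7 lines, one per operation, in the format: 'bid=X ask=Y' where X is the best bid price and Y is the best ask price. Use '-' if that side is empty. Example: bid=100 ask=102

After op 1 [order #1] limit_sell(price=101, qty=5): fills=none; bids=[-] asks=[#1:5@101]
After op 2 [order #2] limit_buy(price=101, qty=10): fills=#2x#1:5@101; bids=[#2:5@101] asks=[-]
After op 3 cancel(order #1): fills=none; bids=[#2:5@101] asks=[-]
After op 4 [order #3] limit_buy(price=101, qty=1): fills=none; bids=[#2:5@101 #3:1@101] asks=[-]
After op 5 [order #4] limit_sell(price=104, qty=8): fills=none; bids=[#2:5@101 #3:1@101] asks=[#4:8@104]
After op 6 [order #5] limit_buy(price=105, qty=9): fills=#5x#4:8@104; bids=[#5:1@105 #2:5@101 #3:1@101] asks=[-]
After op 7 [order #6] limit_sell(price=98, qty=4): fills=#5x#6:1@105 #2x#6:3@101; bids=[#2:2@101 #3:1@101] asks=[-]

Answer: bid=- ask=101
bid=101 ask=-
bid=101 ask=-
bid=101 ask=-
bid=101 ask=104
bid=105 ask=-
bid=101 ask=-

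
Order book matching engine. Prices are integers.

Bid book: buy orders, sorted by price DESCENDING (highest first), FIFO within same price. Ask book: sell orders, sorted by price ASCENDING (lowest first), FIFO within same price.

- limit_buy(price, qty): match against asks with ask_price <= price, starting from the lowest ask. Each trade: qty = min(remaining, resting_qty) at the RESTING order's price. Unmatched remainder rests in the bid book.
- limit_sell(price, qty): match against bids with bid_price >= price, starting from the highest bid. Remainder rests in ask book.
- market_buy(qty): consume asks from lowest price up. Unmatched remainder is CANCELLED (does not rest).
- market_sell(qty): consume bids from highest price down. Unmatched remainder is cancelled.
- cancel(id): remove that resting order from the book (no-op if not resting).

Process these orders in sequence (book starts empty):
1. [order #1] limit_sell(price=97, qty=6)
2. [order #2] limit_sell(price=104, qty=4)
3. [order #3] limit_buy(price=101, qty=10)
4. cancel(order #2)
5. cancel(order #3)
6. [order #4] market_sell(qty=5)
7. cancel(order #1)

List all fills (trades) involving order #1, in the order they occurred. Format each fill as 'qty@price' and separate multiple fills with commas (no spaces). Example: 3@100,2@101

After op 1 [order #1] limit_sell(price=97, qty=6): fills=none; bids=[-] asks=[#1:6@97]
After op 2 [order #2] limit_sell(price=104, qty=4): fills=none; bids=[-] asks=[#1:6@97 #2:4@104]
After op 3 [order #3] limit_buy(price=101, qty=10): fills=#3x#1:6@97; bids=[#3:4@101] asks=[#2:4@104]
After op 4 cancel(order #2): fills=none; bids=[#3:4@101] asks=[-]
After op 5 cancel(order #3): fills=none; bids=[-] asks=[-]
After op 6 [order #4] market_sell(qty=5): fills=none; bids=[-] asks=[-]
After op 7 cancel(order #1): fills=none; bids=[-] asks=[-]

Answer: 6@97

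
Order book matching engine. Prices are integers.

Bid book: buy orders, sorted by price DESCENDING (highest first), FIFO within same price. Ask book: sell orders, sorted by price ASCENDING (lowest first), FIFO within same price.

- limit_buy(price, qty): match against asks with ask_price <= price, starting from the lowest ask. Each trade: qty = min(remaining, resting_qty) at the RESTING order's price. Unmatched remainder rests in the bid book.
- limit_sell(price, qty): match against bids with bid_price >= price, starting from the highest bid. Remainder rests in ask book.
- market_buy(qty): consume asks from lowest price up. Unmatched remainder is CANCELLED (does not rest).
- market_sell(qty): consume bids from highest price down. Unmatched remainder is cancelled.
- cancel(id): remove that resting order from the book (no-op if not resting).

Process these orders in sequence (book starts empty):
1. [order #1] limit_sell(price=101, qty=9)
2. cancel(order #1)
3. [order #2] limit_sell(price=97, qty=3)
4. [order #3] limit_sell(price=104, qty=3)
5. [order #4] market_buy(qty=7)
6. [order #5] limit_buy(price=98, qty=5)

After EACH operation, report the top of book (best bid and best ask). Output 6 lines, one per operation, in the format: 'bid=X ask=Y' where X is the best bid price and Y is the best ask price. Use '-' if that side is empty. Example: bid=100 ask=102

After op 1 [order #1] limit_sell(price=101, qty=9): fills=none; bids=[-] asks=[#1:9@101]
After op 2 cancel(order #1): fills=none; bids=[-] asks=[-]
After op 3 [order #2] limit_sell(price=97, qty=3): fills=none; bids=[-] asks=[#2:3@97]
After op 4 [order #3] limit_sell(price=104, qty=3): fills=none; bids=[-] asks=[#2:3@97 #3:3@104]
After op 5 [order #4] market_buy(qty=7): fills=#4x#2:3@97 #4x#3:3@104; bids=[-] asks=[-]
After op 6 [order #5] limit_buy(price=98, qty=5): fills=none; bids=[#5:5@98] asks=[-]

Answer: bid=- ask=101
bid=- ask=-
bid=- ask=97
bid=- ask=97
bid=- ask=-
bid=98 ask=-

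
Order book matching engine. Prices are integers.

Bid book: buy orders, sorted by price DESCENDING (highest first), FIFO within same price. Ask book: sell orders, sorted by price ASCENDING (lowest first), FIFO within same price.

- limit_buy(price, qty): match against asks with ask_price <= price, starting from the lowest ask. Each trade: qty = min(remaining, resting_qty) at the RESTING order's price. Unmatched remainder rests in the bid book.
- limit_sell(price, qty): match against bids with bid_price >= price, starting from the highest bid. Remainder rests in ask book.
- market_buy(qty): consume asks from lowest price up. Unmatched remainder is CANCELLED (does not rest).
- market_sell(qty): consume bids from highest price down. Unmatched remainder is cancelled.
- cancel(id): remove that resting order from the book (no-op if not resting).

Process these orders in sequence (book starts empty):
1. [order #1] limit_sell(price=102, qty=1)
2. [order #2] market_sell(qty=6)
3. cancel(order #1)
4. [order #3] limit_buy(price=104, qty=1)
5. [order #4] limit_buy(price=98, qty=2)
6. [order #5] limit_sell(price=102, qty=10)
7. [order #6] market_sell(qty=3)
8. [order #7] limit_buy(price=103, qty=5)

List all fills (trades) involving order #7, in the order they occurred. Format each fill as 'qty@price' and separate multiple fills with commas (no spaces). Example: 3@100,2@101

After op 1 [order #1] limit_sell(price=102, qty=1): fills=none; bids=[-] asks=[#1:1@102]
After op 2 [order #2] market_sell(qty=6): fills=none; bids=[-] asks=[#1:1@102]
After op 3 cancel(order #1): fills=none; bids=[-] asks=[-]
After op 4 [order #3] limit_buy(price=104, qty=1): fills=none; bids=[#3:1@104] asks=[-]
After op 5 [order #4] limit_buy(price=98, qty=2): fills=none; bids=[#3:1@104 #4:2@98] asks=[-]
After op 6 [order #5] limit_sell(price=102, qty=10): fills=#3x#5:1@104; bids=[#4:2@98] asks=[#5:9@102]
After op 7 [order #6] market_sell(qty=3): fills=#4x#6:2@98; bids=[-] asks=[#5:9@102]
After op 8 [order #7] limit_buy(price=103, qty=5): fills=#7x#5:5@102; bids=[-] asks=[#5:4@102]

Answer: 5@102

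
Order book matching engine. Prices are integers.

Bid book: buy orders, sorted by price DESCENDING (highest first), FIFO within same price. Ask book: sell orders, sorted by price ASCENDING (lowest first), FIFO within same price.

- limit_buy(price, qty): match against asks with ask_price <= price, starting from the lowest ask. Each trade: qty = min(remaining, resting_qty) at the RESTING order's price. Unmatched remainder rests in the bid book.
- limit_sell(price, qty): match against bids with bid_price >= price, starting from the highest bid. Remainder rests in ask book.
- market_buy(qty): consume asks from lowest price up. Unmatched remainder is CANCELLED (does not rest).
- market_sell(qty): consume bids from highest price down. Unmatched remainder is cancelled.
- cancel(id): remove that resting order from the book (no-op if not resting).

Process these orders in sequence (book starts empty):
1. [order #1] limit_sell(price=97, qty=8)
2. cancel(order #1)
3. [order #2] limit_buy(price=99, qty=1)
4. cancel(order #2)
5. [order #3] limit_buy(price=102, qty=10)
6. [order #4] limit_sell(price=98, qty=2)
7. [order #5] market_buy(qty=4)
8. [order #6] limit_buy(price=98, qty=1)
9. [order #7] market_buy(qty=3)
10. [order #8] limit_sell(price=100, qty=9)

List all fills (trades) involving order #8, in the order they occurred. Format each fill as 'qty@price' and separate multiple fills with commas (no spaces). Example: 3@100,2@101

After op 1 [order #1] limit_sell(price=97, qty=8): fills=none; bids=[-] asks=[#1:8@97]
After op 2 cancel(order #1): fills=none; bids=[-] asks=[-]
After op 3 [order #2] limit_buy(price=99, qty=1): fills=none; bids=[#2:1@99] asks=[-]
After op 4 cancel(order #2): fills=none; bids=[-] asks=[-]
After op 5 [order #3] limit_buy(price=102, qty=10): fills=none; bids=[#3:10@102] asks=[-]
After op 6 [order #4] limit_sell(price=98, qty=2): fills=#3x#4:2@102; bids=[#3:8@102] asks=[-]
After op 7 [order #5] market_buy(qty=4): fills=none; bids=[#3:8@102] asks=[-]
After op 8 [order #6] limit_buy(price=98, qty=1): fills=none; bids=[#3:8@102 #6:1@98] asks=[-]
After op 9 [order #7] market_buy(qty=3): fills=none; bids=[#3:8@102 #6:1@98] asks=[-]
After op 10 [order #8] limit_sell(price=100, qty=9): fills=#3x#8:8@102; bids=[#6:1@98] asks=[#8:1@100]

Answer: 8@102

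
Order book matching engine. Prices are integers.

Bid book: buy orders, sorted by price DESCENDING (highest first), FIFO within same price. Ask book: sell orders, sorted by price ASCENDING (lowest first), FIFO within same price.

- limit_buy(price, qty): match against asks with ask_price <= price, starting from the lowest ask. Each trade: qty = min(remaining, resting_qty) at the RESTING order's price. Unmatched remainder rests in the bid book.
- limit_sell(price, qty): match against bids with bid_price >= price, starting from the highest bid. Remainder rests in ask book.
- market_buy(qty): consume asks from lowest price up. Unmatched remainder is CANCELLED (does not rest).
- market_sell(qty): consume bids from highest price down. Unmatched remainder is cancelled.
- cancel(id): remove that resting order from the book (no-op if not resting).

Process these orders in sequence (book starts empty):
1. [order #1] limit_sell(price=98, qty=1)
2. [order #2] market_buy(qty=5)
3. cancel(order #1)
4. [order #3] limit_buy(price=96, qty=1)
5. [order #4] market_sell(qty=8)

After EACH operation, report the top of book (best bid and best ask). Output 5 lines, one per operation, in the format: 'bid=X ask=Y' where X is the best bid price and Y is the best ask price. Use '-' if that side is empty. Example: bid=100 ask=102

After op 1 [order #1] limit_sell(price=98, qty=1): fills=none; bids=[-] asks=[#1:1@98]
After op 2 [order #2] market_buy(qty=5): fills=#2x#1:1@98; bids=[-] asks=[-]
After op 3 cancel(order #1): fills=none; bids=[-] asks=[-]
After op 4 [order #3] limit_buy(price=96, qty=1): fills=none; bids=[#3:1@96] asks=[-]
After op 5 [order #4] market_sell(qty=8): fills=#3x#4:1@96; bids=[-] asks=[-]

Answer: bid=- ask=98
bid=- ask=-
bid=- ask=-
bid=96 ask=-
bid=- ask=-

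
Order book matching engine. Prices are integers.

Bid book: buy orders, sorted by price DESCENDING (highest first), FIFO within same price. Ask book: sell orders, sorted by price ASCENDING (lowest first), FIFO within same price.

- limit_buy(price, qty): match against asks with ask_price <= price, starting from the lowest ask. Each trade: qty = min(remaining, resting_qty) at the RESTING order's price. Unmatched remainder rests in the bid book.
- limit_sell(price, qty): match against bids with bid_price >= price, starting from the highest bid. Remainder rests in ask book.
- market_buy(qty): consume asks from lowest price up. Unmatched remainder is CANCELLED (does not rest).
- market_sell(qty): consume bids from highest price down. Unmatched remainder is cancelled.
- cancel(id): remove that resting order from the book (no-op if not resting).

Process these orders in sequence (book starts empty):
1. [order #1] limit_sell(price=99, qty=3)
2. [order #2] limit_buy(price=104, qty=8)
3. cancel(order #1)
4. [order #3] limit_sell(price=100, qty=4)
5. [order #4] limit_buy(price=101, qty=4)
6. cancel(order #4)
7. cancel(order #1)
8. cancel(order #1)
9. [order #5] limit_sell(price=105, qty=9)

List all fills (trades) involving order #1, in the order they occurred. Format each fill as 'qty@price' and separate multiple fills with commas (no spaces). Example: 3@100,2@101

Answer: 3@99

Derivation:
After op 1 [order #1] limit_sell(price=99, qty=3): fills=none; bids=[-] asks=[#1:3@99]
After op 2 [order #2] limit_buy(price=104, qty=8): fills=#2x#1:3@99; bids=[#2:5@104] asks=[-]
After op 3 cancel(order #1): fills=none; bids=[#2:5@104] asks=[-]
After op 4 [order #3] limit_sell(price=100, qty=4): fills=#2x#3:4@104; bids=[#2:1@104] asks=[-]
After op 5 [order #4] limit_buy(price=101, qty=4): fills=none; bids=[#2:1@104 #4:4@101] asks=[-]
After op 6 cancel(order #4): fills=none; bids=[#2:1@104] asks=[-]
After op 7 cancel(order #1): fills=none; bids=[#2:1@104] asks=[-]
After op 8 cancel(order #1): fills=none; bids=[#2:1@104] asks=[-]
After op 9 [order #5] limit_sell(price=105, qty=9): fills=none; bids=[#2:1@104] asks=[#5:9@105]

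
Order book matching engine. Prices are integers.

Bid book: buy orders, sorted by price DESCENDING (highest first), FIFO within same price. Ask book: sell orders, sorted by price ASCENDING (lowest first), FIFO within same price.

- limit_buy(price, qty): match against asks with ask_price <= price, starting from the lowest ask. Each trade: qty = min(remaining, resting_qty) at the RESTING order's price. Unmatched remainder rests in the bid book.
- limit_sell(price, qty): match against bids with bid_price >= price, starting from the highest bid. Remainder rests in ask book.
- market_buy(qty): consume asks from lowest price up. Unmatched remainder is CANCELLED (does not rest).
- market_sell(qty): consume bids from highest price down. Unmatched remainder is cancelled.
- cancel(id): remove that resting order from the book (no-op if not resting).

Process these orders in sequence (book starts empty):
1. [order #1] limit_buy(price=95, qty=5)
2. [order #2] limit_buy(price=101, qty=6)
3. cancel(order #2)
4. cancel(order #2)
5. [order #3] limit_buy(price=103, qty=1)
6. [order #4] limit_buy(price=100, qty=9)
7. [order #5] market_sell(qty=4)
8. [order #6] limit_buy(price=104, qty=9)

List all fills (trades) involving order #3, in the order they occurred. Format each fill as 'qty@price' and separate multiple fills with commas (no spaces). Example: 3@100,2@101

After op 1 [order #1] limit_buy(price=95, qty=5): fills=none; bids=[#1:5@95] asks=[-]
After op 2 [order #2] limit_buy(price=101, qty=6): fills=none; bids=[#2:6@101 #1:5@95] asks=[-]
After op 3 cancel(order #2): fills=none; bids=[#1:5@95] asks=[-]
After op 4 cancel(order #2): fills=none; bids=[#1:5@95] asks=[-]
After op 5 [order #3] limit_buy(price=103, qty=1): fills=none; bids=[#3:1@103 #1:5@95] asks=[-]
After op 6 [order #4] limit_buy(price=100, qty=9): fills=none; bids=[#3:1@103 #4:9@100 #1:5@95] asks=[-]
After op 7 [order #5] market_sell(qty=4): fills=#3x#5:1@103 #4x#5:3@100; bids=[#4:6@100 #1:5@95] asks=[-]
After op 8 [order #6] limit_buy(price=104, qty=9): fills=none; bids=[#6:9@104 #4:6@100 #1:5@95] asks=[-]

Answer: 1@103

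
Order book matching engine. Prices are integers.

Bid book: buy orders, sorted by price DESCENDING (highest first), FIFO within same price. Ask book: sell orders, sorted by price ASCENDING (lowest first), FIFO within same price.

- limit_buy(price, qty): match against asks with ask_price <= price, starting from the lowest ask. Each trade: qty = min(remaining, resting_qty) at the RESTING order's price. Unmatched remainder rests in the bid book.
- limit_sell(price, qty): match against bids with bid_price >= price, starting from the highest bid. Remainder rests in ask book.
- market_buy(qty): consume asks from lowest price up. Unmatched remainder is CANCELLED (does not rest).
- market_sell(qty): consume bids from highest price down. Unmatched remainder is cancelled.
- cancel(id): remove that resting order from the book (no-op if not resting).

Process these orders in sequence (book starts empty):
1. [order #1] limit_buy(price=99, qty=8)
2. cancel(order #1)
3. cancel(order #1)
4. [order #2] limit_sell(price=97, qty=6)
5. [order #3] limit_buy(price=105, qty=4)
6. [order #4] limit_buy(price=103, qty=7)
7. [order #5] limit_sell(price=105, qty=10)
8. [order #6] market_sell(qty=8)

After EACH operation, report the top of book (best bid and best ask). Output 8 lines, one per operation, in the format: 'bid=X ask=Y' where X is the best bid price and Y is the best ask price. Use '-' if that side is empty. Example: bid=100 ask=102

Answer: bid=99 ask=-
bid=- ask=-
bid=- ask=-
bid=- ask=97
bid=- ask=97
bid=103 ask=-
bid=103 ask=105
bid=- ask=105

Derivation:
After op 1 [order #1] limit_buy(price=99, qty=8): fills=none; bids=[#1:8@99] asks=[-]
After op 2 cancel(order #1): fills=none; bids=[-] asks=[-]
After op 3 cancel(order #1): fills=none; bids=[-] asks=[-]
After op 4 [order #2] limit_sell(price=97, qty=6): fills=none; bids=[-] asks=[#2:6@97]
After op 5 [order #3] limit_buy(price=105, qty=4): fills=#3x#2:4@97; bids=[-] asks=[#2:2@97]
After op 6 [order #4] limit_buy(price=103, qty=7): fills=#4x#2:2@97; bids=[#4:5@103] asks=[-]
After op 7 [order #5] limit_sell(price=105, qty=10): fills=none; bids=[#4:5@103] asks=[#5:10@105]
After op 8 [order #6] market_sell(qty=8): fills=#4x#6:5@103; bids=[-] asks=[#5:10@105]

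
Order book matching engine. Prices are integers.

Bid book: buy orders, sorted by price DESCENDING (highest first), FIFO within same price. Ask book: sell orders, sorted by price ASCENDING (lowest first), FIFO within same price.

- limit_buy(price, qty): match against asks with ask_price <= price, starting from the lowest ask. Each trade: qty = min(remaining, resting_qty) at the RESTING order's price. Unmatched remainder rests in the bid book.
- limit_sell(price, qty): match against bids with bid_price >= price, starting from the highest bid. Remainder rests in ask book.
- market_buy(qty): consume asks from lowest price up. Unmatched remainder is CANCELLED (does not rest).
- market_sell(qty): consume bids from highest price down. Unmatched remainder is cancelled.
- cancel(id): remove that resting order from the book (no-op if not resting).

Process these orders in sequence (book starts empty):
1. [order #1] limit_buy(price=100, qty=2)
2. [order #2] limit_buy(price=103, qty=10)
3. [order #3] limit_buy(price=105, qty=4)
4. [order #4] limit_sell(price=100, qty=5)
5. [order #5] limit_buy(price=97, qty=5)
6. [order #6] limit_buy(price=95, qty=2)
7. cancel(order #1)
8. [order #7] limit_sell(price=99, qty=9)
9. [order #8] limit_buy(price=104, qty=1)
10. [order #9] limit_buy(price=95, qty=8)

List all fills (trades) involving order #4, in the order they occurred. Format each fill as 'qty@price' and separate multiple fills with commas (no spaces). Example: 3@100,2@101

Answer: 4@105,1@103

Derivation:
After op 1 [order #1] limit_buy(price=100, qty=2): fills=none; bids=[#1:2@100] asks=[-]
After op 2 [order #2] limit_buy(price=103, qty=10): fills=none; bids=[#2:10@103 #1:2@100] asks=[-]
After op 3 [order #3] limit_buy(price=105, qty=4): fills=none; bids=[#3:4@105 #2:10@103 #1:2@100] asks=[-]
After op 4 [order #4] limit_sell(price=100, qty=5): fills=#3x#4:4@105 #2x#4:1@103; bids=[#2:9@103 #1:2@100] asks=[-]
After op 5 [order #5] limit_buy(price=97, qty=5): fills=none; bids=[#2:9@103 #1:2@100 #5:5@97] asks=[-]
After op 6 [order #6] limit_buy(price=95, qty=2): fills=none; bids=[#2:9@103 #1:2@100 #5:5@97 #6:2@95] asks=[-]
After op 7 cancel(order #1): fills=none; bids=[#2:9@103 #5:5@97 #6:2@95] asks=[-]
After op 8 [order #7] limit_sell(price=99, qty=9): fills=#2x#7:9@103; bids=[#5:5@97 #6:2@95] asks=[-]
After op 9 [order #8] limit_buy(price=104, qty=1): fills=none; bids=[#8:1@104 #5:5@97 #6:2@95] asks=[-]
After op 10 [order #9] limit_buy(price=95, qty=8): fills=none; bids=[#8:1@104 #5:5@97 #6:2@95 #9:8@95] asks=[-]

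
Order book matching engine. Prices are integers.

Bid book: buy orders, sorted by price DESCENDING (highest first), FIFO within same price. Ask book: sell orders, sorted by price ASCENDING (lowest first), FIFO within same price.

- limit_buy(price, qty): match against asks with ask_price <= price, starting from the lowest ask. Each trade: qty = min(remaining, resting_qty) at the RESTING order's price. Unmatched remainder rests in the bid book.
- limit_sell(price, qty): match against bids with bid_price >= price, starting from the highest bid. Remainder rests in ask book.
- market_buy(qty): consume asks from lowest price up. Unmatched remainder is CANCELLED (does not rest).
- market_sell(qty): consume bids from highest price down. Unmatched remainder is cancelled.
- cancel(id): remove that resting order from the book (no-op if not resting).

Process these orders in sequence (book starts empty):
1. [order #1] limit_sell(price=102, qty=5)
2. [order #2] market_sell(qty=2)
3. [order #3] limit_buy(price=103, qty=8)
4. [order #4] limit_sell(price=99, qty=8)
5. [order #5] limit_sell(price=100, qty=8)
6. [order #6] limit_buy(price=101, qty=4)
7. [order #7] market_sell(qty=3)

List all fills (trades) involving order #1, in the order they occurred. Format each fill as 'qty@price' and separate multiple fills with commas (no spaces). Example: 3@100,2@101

Answer: 5@102

Derivation:
After op 1 [order #1] limit_sell(price=102, qty=5): fills=none; bids=[-] asks=[#1:5@102]
After op 2 [order #2] market_sell(qty=2): fills=none; bids=[-] asks=[#1:5@102]
After op 3 [order #3] limit_buy(price=103, qty=8): fills=#3x#1:5@102; bids=[#3:3@103] asks=[-]
After op 4 [order #4] limit_sell(price=99, qty=8): fills=#3x#4:3@103; bids=[-] asks=[#4:5@99]
After op 5 [order #5] limit_sell(price=100, qty=8): fills=none; bids=[-] asks=[#4:5@99 #5:8@100]
After op 6 [order #6] limit_buy(price=101, qty=4): fills=#6x#4:4@99; bids=[-] asks=[#4:1@99 #5:8@100]
After op 7 [order #7] market_sell(qty=3): fills=none; bids=[-] asks=[#4:1@99 #5:8@100]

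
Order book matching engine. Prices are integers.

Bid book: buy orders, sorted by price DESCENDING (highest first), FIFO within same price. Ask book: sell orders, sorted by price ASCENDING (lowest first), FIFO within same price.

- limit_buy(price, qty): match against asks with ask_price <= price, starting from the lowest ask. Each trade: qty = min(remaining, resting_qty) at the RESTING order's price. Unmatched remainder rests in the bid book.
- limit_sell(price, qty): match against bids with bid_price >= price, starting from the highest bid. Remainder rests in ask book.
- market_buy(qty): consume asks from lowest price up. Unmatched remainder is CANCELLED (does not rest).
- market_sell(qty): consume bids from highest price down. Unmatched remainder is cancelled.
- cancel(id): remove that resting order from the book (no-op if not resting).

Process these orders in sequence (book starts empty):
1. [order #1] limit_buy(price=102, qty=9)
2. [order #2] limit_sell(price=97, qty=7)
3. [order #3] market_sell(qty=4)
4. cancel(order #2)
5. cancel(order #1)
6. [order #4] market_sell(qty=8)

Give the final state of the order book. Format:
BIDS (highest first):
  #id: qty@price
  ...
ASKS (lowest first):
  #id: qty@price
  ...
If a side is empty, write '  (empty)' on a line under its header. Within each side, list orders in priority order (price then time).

Answer: BIDS (highest first):
  (empty)
ASKS (lowest first):
  (empty)

Derivation:
After op 1 [order #1] limit_buy(price=102, qty=9): fills=none; bids=[#1:9@102] asks=[-]
After op 2 [order #2] limit_sell(price=97, qty=7): fills=#1x#2:7@102; bids=[#1:2@102] asks=[-]
After op 3 [order #3] market_sell(qty=4): fills=#1x#3:2@102; bids=[-] asks=[-]
After op 4 cancel(order #2): fills=none; bids=[-] asks=[-]
After op 5 cancel(order #1): fills=none; bids=[-] asks=[-]
After op 6 [order #4] market_sell(qty=8): fills=none; bids=[-] asks=[-]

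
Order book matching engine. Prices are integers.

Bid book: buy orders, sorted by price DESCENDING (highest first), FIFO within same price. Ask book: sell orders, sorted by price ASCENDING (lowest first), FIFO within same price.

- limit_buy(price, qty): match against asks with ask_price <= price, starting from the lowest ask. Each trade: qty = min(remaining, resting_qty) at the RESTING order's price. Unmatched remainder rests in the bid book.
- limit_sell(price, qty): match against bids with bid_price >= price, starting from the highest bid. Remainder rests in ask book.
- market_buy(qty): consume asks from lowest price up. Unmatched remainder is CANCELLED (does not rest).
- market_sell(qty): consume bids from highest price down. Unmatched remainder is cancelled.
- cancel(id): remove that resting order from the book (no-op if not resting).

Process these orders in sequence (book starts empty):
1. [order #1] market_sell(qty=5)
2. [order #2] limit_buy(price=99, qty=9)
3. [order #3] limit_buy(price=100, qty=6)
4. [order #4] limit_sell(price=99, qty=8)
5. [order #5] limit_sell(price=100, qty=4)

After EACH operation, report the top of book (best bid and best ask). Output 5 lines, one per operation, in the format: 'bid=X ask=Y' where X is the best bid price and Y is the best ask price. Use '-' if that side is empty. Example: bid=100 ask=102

After op 1 [order #1] market_sell(qty=5): fills=none; bids=[-] asks=[-]
After op 2 [order #2] limit_buy(price=99, qty=9): fills=none; bids=[#2:9@99] asks=[-]
After op 3 [order #3] limit_buy(price=100, qty=6): fills=none; bids=[#3:6@100 #2:9@99] asks=[-]
After op 4 [order #4] limit_sell(price=99, qty=8): fills=#3x#4:6@100 #2x#4:2@99; bids=[#2:7@99] asks=[-]
After op 5 [order #5] limit_sell(price=100, qty=4): fills=none; bids=[#2:7@99] asks=[#5:4@100]

Answer: bid=- ask=-
bid=99 ask=-
bid=100 ask=-
bid=99 ask=-
bid=99 ask=100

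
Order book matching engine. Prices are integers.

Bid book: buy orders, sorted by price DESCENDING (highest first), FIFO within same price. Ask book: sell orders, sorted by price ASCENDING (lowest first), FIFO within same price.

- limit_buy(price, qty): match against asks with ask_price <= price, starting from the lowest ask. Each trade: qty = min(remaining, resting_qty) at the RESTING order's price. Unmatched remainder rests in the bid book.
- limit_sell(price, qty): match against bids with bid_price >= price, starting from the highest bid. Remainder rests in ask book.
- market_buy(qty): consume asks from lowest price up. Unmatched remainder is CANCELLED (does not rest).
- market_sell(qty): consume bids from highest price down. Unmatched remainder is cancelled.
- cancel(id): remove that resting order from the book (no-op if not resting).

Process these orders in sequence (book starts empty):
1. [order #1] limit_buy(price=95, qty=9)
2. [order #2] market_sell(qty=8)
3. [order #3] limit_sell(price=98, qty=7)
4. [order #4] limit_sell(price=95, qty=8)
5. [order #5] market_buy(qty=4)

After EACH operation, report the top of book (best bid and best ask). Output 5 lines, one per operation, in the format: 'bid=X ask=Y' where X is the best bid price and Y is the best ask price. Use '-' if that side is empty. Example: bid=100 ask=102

After op 1 [order #1] limit_buy(price=95, qty=9): fills=none; bids=[#1:9@95] asks=[-]
After op 2 [order #2] market_sell(qty=8): fills=#1x#2:8@95; bids=[#1:1@95] asks=[-]
After op 3 [order #3] limit_sell(price=98, qty=7): fills=none; bids=[#1:1@95] asks=[#3:7@98]
After op 4 [order #4] limit_sell(price=95, qty=8): fills=#1x#4:1@95; bids=[-] asks=[#4:7@95 #3:7@98]
After op 5 [order #5] market_buy(qty=4): fills=#5x#4:4@95; bids=[-] asks=[#4:3@95 #3:7@98]

Answer: bid=95 ask=-
bid=95 ask=-
bid=95 ask=98
bid=- ask=95
bid=- ask=95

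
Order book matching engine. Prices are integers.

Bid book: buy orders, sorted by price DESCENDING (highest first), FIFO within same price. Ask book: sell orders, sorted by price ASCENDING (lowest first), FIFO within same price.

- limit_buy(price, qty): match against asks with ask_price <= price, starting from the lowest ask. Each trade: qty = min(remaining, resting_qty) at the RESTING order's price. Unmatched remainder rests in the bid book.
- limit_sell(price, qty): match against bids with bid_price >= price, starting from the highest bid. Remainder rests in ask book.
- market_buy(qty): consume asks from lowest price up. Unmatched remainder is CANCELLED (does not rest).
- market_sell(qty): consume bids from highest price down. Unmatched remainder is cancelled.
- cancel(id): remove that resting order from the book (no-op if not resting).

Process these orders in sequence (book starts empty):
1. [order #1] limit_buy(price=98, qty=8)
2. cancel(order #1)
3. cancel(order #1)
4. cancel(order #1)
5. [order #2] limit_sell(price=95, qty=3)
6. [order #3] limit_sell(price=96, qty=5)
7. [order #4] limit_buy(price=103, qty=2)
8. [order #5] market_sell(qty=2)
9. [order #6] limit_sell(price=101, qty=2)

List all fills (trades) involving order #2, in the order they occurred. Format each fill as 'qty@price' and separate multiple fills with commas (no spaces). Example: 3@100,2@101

Answer: 2@95

Derivation:
After op 1 [order #1] limit_buy(price=98, qty=8): fills=none; bids=[#1:8@98] asks=[-]
After op 2 cancel(order #1): fills=none; bids=[-] asks=[-]
After op 3 cancel(order #1): fills=none; bids=[-] asks=[-]
After op 4 cancel(order #1): fills=none; bids=[-] asks=[-]
After op 5 [order #2] limit_sell(price=95, qty=3): fills=none; bids=[-] asks=[#2:3@95]
After op 6 [order #3] limit_sell(price=96, qty=5): fills=none; bids=[-] asks=[#2:3@95 #3:5@96]
After op 7 [order #4] limit_buy(price=103, qty=2): fills=#4x#2:2@95; bids=[-] asks=[#2:1@95 #3:5@96]
After op 8 [order #5] market_sell(qty=2): fills=none; bids=[-] asks=[#2:1@95 #3:5@96]
After op 9 [order #6] limit_sell(price=101, qty=2): fills=none; bids=[-] asks=[#2:1@95 #3:5@96 #6:2@101]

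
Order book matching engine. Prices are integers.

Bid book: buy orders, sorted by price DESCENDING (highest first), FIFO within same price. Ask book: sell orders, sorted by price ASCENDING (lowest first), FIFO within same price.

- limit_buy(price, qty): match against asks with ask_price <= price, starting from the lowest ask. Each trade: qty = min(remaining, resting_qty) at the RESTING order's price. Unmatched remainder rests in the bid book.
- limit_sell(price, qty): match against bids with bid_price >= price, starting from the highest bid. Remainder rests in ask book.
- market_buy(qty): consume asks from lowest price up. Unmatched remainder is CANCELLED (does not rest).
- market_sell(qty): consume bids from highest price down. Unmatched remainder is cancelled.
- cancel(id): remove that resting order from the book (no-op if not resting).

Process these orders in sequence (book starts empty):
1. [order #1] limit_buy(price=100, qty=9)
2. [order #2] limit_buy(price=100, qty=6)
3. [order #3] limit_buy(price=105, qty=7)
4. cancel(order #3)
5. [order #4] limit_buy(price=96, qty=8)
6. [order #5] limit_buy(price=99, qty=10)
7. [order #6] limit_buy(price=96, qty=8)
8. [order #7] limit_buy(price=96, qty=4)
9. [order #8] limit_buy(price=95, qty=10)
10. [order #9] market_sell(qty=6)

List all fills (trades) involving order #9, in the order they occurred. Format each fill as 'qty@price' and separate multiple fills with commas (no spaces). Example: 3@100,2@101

Answer: 6@100

Derivation:
After op 1 [order #1] limit_buy(price=100, qty=9): fills=none; bids=[#1:9@100] asks=[-]
After op 2 [order #2] limit_buy(price=100, qty=6): fills=none; bids=[#1:9@100 #2:6@100] asks=[-]
After op 3 [order #3] limit_buy(price=105, qty=7): fills=none; bids=[#3:7@105 #1:9@100 #2:6@100] asks=[-]
After op 4 cancel(order #3): fills=none; bids=[#1:9@100 #2:6@100] asks=[-]
After op 5 [order #4] limit_buy(price=96, qty=8): fills=none; bids=[#1:9@100 #2:6@100 #4:8@96] asks=[-]
After op 6 [order #5] limit_buy(price=99, qty=10): fills=none; bids=[#1:9@100 #2:6@100 #5:10@99 #4:8@96] asks=[-]
After op 7 [order #6] limit_buy(price=96, qty=8): fills=none; bids=[#1:9@100 #2:6@100 #5:10@99 #4:8@96 #6:8@96] asks=[-]
After op 8 [order #7] limit_buy(price=96, qty=4): fills=none; bids=[#1:9@100 #2:6@100 #5:10@99 #4:8@96 #6:8@96 #7:4@96] asks=[-]
After op 9 [order #8] limit_buy(price=95, qty=10): fills=none; bids=[#1:9@100 #2:6@100 #5:10@99 #4:8@96 #6:8@96 #7:4@96 #8:10@95] asks=[-]
After op 10 [order #9] market_sell(qty=6): fills=#1x#9:6@100; bids=[#1:3@100 #2:6@100 #5:10@99 #4:8@96 #6:8@96 #7:4@96 #8:10@95] asks=[-]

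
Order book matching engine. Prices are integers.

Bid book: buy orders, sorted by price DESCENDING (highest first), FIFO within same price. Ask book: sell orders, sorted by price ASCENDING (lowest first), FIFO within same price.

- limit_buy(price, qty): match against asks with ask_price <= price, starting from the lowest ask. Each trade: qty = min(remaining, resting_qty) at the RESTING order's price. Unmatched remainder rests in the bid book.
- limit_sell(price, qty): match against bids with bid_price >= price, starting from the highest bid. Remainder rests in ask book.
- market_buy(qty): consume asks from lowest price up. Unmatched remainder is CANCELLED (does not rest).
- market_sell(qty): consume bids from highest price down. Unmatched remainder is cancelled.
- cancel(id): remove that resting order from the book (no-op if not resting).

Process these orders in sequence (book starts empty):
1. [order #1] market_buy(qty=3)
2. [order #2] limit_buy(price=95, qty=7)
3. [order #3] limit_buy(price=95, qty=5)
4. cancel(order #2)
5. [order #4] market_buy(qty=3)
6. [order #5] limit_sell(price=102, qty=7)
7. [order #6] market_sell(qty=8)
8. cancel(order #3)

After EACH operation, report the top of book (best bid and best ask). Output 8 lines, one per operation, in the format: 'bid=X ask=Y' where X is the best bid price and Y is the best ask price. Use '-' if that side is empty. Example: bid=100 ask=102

After op 1 [order #1] market_buy(qty=3): fills=none; bids=[-] asks=[-]
After op 2 [order #2] limit_buy(price=95, qty=7): fills=none; bids=[#2:7@95] asks=[-]
After op 3 [order #3] limit_buy(price=95, qty=5): fills=none; bids=[#2:7@95 #3:5@95] asks=[-]
After op 4 cancel(order #2): fills=none; bids=[#3:5@95] asks=[-]
After op 5 [order #4] market_buy(qty=3): fills=none; bids=[#3:5@95] asks=[-]
After op 6 [order #5] limit_sell(price=102, qty=7): fills=none; bids=[#3:5@95] asks=[#5:7@102]
After op 7 [order #6] market_sell(qty=8): fills=#3x#6:5@95; bids=[-] asks=[#5:7@102]
After op 8 cancel(order #3): fills=none; bids=[-] asks=[#5:7@102]

Answer: bid=- ask=-
bid=95 ask=-
bid=95 ask=-
bid=95 ask=-
bid=95 ask=-
bid=95 ask=102
bid=- ask=102
bid=- ask=102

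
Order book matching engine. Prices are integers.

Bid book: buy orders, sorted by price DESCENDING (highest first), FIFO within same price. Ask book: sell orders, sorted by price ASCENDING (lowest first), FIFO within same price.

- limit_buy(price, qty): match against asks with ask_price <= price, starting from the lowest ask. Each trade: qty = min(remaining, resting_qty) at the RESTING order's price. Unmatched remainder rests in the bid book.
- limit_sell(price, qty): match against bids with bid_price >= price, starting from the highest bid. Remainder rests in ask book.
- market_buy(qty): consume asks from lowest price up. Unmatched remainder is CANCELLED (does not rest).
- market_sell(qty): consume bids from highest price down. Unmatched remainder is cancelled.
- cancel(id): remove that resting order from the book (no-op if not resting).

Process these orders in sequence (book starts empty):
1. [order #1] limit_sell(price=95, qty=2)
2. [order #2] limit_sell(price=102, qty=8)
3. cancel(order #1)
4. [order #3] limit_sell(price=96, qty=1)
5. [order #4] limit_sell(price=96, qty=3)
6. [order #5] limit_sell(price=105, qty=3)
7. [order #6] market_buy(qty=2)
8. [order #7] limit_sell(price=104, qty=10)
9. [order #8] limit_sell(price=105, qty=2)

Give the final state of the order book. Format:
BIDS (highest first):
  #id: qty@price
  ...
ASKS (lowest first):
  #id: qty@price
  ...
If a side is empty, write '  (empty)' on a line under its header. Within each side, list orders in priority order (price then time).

Answer: BIDS (highest first):
  (empty)
ASKS (lowest first):
  #4: 2@96
  #2: 8@102
  #7: 10@104
  #5: 3@105
  #8: 2@105

Derivation:
After op 1 [order #1] limit_sell(price=95, qty=2): fills=none; bids=[-] asks=[#1:2@95]
After op 2 [order #2] limit_sell(price=102, qty=8): fills=none; bids=[-] asks=[#1:2@95 #2:8@102]
After op 3 cancel(order #1): fills=none; bids=[-] asks=[#2:8@102]
After op 4 [order #3] limit_sell(price=96, qty=1): fills=none; bids=[-] asks=[#3:1@96 #2:8@102]
After op 5 [order #4] limit_sell(price=96, qty=3): fills=none; bids=[-] asks=[#3:1@96 #4:3@96 #2:8@102]
After op 6 [order #5] limit_sell(price=105, qty=3): fills=none; bids=[-] asks=[#3:1@96 #4:3@96 #2:8@102 #5:3@105]
After op 7 [order #6] market_buy(qty=2): fills=#6x#3:1@96 #6x#4:1@96; bids=[-] asks=[#4:2@96 #2:8@102 #5:3@105]
After op 8 [order #7] limit_sell(price=104, qty=10): fills=none; bids=[-] asks=[#4:2@96 #2:8@102 #7:10@104 #5:3@105]
After op 9 [order #8] limit_sell(price=105, qty=2): fills=none; bids=[-] asks=[#4:2@96 #2:8@102 #7:10@104 #5:3@105 #8:2@105]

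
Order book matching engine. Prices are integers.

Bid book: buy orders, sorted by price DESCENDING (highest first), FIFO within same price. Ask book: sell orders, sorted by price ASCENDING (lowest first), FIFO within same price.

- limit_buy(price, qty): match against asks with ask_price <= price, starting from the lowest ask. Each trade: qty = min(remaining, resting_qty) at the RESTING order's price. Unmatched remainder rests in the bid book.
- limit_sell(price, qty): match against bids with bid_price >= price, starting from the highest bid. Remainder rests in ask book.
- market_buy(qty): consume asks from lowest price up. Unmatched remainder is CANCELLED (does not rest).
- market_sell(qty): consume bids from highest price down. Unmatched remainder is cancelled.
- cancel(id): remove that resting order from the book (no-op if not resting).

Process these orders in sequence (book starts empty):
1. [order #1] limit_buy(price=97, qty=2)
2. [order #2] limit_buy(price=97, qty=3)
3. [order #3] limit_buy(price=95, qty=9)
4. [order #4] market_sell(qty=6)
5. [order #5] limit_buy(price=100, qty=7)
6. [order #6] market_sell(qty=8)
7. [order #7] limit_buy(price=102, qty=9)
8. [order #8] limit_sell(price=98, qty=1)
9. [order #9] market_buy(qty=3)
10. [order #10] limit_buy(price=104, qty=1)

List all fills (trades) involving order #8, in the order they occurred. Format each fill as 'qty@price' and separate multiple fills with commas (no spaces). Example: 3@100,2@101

After op 1 [order #1] limit_buy(price=97, qty=2): fills=none; bids=[#1:2@97] asks=[-]
After op 2 [order #2] limit_buy(price=97, qty=3): fills=none; bids=[#1:2@97 #2:3@97] asks=[-]
After op 3 [order #3] limit_buy(price=95, qty=9): fills=none; bids=[#1:2@97 #2:3@97 #3:9@95] asks=[-]
After op 4 [order #4] market_sell(qty=6): fills=#1x#4:2@97 #2x#4:3@97 #3x#4:1@95; bids=[#3:8@95] asks=[-]
After op 5 [order #5] limit_buy(price=100, qty=7): fills=none; bids=[#5:7@100 #3:8@95] asks=[-]
After op 6 [order #6] market_sell(qty=8): fills=#5x#6:7@100 #3x#6:1@95; bids=[#3:7@95] asks=[-]
After op 7 [order #7] limit_buy(price=102, qty=9): fills=none; bids=[#7:9@102 #3:7@95] asks=[-]
After op 8 [order #8] limit_sell(price=98, qty=1): fills=#7x#8:1@102; bids=[#7:8@102 #3:7@95] asks=[-]
After op 9 [order #9] market_buy(qty=3): fills=none; bids=[#7:8@102 #3:7@95] asks=[-]
After op 10 [order #10] limit_buy(price=104, qty=1): fills=none; bids=[#10:1@104 #7:8@102 #3:7@95] asks=[-]

Answer: 1@102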